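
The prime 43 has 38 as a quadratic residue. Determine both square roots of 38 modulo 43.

9, 34

Since 43 ≡ 3 (mod 4), a square root of 38 is 38^((43+1)/4) = 38^11 mod 43.
Repeated squaring: 38^2≡25, 38^4≡23, 38^8≡13 (mod 43).
38^11 = 38^(8+2+1) ≡ 9 (mod 43).
Check: 9² = 81 ≡ 38 (mod 43). The two roots are 9 and 34.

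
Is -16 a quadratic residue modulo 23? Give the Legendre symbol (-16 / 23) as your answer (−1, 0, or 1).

First reduce: -16 ≡ 7 (mod 23).
Reciprocity: 7 ≡ 3 and 23 ≡ 3 (mod 4), so (7/23) = −(23/7).
Reduce top mod 7: now compute (2/7).
Pull out 2: since 7 ≡ 7 (mod 8), (2/7) = +1.
Reached (1/7) = 1. Collecting the sign flips along the way, the symbol is -1.

-1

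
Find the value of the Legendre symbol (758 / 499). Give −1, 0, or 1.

1

First reduce: 758 ≡ 259 (mod 499).
Reciprocity: 259 ≡ 3 and 499 ≡ 3 (mod 4), so (259/499) = −(499/259).
Reduce top mod 259: now compute (240/259).
Pull out 2^4: since 259 ≡ 3 (mod 8), (2/259) = -1, so (2/259)^4 = +1.
Reciprocity: 15 ≡ 3 and 259 ≡ 3 (mod 4), so (15/259) = −(259/15).
Reduce top mod 15: now compute (4/15).
Pull out 2^2: since 15 ≡ 7 (mod 8), (2/15) = +1, so (2/15)^2 = +1.
Reached (1/15) = 1. Collecting the sign flips along the way, the symbol is +1.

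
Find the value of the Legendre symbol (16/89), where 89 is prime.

Pull out 2^4: since 89 ≡ 1 (mod 8), (2/89) = +1, so (2/89)^4 = +1.
Reached (1/89) = 1. Collecting the sign flips along the way, the symbol is +1.

1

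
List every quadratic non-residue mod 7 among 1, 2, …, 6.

3, 5, 6

Square k = 1,…,3 (k and 7−k give the same square):
1²=1, 2²=4, 3²≡2 (mod 7).
The residues are {1, 2, 4}; the non-residues are the remaining 3 nonzero classes.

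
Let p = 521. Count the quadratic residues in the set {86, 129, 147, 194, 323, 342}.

(86/521) = -1 → non-residue.
(129/521) = +1 → QR.
(147/521) = -1 → non-residue.
(194/521) = +1 → QR.
(323/521) = +1 → QR.
(342/521) = -1 → non-residue.
Total quadratic residues among the 6: 3.

3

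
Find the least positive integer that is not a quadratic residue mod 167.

(2/167) = +1, so 2 is a residue.
(3/167) = +1, so 3 is a residue.
(4/167) = +1, so 4 is a residue.
(5/167) = −1, so 5 is the smallest positive non-residue mod 167.

5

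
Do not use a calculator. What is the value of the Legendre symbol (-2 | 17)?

1

Euler's criterion: (-2/17) ≡ 15^8 (mod 17).
15^2 ≡ 4 (mod 17)
15^4 ≡ 16 (mod 17)
15^8 ≡ 1 (mod 17)
15^8 = 15^(8) ≡ 1 (mod 17).
Result is 1, so (-2/17) = 1.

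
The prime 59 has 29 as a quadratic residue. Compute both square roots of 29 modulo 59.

Since 59 ≡ 3 (mod 4), a square root of 29 is 29^((59+1)/4) = 29^15 mod 59.
Repeated squaring: 29^2≡15, 29^4≡48, 29^8≡3 (mod 59).
29^15 = 29^(8+4+2+1) ≡ 41 (mod 59).
Check: 41² = 1681 ≡ 29 (mod 59). The two roots are 18 and 41.

18, 41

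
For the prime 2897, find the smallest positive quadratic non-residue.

3

(2/2897) = +1, so 2 is a residue.
(3/2897) = −1, so 3 is the smallest positive non-residue mod 2897.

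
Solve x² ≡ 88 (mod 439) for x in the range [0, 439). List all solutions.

60, 379

Since 439 ≡ 3 (mod 4), a square root of 88 is 88^((439+1)/4) = 88^110 mod 439.
Repeated squaring: 88^2≡281, 88^4≡380, 88^8≡408, 88^16≡83, 88^32≡304, 88^64≡226 (mod 439).
88^110 = 88^(64+32+8+4+2) ≡ 379 (mod 439).
Check: 379² = 143641 ≡ 88 (mod 439). The two roots are 60 and 379.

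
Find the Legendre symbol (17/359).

1

Reciprocity: 17 ≡ 1 and 359 ≡ 3 (mod 4), so (17/359) = +(359/17).
Reduce top mod 17: now compute (2/17).
Pull out 2: since 17 ≡ 1 (mod 8), (2/17) = +1.
Reached (1/17) = 1. Collecting the sign flips along the way, the symbol is +1.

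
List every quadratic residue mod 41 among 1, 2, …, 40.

1,2,4,5,8,9,10,16,18,20,21,23,25,31,32,33,36,37,39,40

Square k = 1,…,20 (k and 41−k give the same square):
1²=1, 2²=4, 3²=9, 4²=16, 5²=25, 6²=36, 7²≡8, 8²≡23, 9²≡40, 10²≡18, 11²≡39, 12²≡21, 13²≡5, 14²≡32, 15²≡20, 16²≡10, 17²≡2, 18²≡37, 19²≡33, 20²≡31 (mod 41).
So the quadratic residues mod 41 are {1, 2, 4, 5, 8, 9, 10, 16, 18, 20, 21, 23, 25, 31, 32, 33, 36, 37, 39, 40}.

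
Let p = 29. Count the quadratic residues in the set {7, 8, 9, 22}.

(7/29) = +1 → QR.
(8/29) = -1 → non-residue.
(9/29) = +1 → QR.
(22/29) = +1 → QR.
Total quadratic residues among the 4: 3.

3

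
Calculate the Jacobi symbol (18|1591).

Pull out 2: since 1591 ≡ 7 (mod 8), (2/1591) = +1.
Reciprocity: 9 ≡ 1 and 1591 ≡ 3 (mod 4), so (9/1591) = +(1591/9).
Reduce top mod 9: now compute (7/9).
Reciprocity: 7 ≡ 3 and 9 ≡ 1 (mod 4), so (7/9) = +(9/7).
Reduce top mod 7: now compute (2/7).
Pull out 2: since 7 ≡ 7 (mod 8), (2/7) = +1.
Reached (1/7) = 1. Collecting the sign flips along the way, the symbol is +1.

1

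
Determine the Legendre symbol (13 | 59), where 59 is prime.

-1

Euler's criterion: (13/59) ≡ 13^29 (mod 59).
13^2 ≡ 51 (mod 59)
13^4 ≡ 5 (mod 59)
13^8 ≡ 25 (mod 59)
13^16 ≡ 35 (mod 59)
13^29 = 13^(16+8+4+1) ≡ 58 (mod 59).
Result is 58 ≡ −1, so (13/59) = −1.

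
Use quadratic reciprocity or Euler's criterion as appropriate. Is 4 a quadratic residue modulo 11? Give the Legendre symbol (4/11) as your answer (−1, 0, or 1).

1

Pull out 2^2: since 11 ≡ 3 (mod 8), (2/11) = -1, so (2/11)^2 = +1.
Reached (1/11) = 1. Collecting the sign flips along the way, the symbol is +1.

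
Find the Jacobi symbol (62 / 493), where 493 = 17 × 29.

-1

Pull out 2: since 493 ≡ 5 (mod 8), (2/493) = -1.
Reciprocity: 31 ≡ 3 and 493 ≡ 1 (mod 4), so (31/493) = +(493/31).
Reduce top mod 31: now compute (28/31).
Pull out 2^2: since 31 ≡ 7 (mod 8), (2/31) = +1, so (2/31)^2 = +1.
Reciprocity: 7 ≡ 3 and 31 ≡ 3 (mod 4), so (7/31) = −(31/7).
Reduce top mod 7: now compute (3/7).
Reciprocity: 3 ≡ 3 and 7 ≡ 3 (mod 4), so (3/7) = −(7/3).
Reduce top mod 3: now compute (1/3).
Reached (1/3) = 1. Collecting the sign flips along the way, the symbol is -1.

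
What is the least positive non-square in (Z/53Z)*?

(2/53) = −1, so 2 is the smallest positive non-residue mod 53.

2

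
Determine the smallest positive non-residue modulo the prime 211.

(2/211) = −1, so 2 is the smallest positive non-residue mod 211.

2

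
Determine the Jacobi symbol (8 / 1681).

1

Pull out 2^3: since 1681 ≡ 1 (mod 8), (2/1681) = +1, so (2/1681)^3 = +1.
Reached (1/1681) = 1. Collecting the sign flips along the way, the symbol is +1.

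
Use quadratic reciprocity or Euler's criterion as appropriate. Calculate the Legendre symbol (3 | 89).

Reciprocity: 3 ≡ 3 and 89 ≡ 1 (mod 4), so (3/89) = +(89/3).
Reduce top mod 3: now compute (2/3).
Pull out 2: since 3 ≡ 3 (mod 8), (2/3) = -1.
Reached (1/3) = 1. Collecting the sign flips along the way, the symbol is -1.

-1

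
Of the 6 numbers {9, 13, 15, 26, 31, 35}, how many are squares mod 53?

(9/53) = +1 → QR.
(13/53) = +1 → QR.
(15/53) = +1 → QR.
(26/53) = -1 → non-residue.
(31/53) = -1 → non-residue.
(35/53) = -1 → non-residue.
Total quadratic residues among the 6: 3.

3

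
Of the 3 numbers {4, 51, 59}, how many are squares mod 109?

(4/109) = +1 → QR.
(51/109) = -1 → non-residue.
(59/109) = -1 → non-residue.
Total quadratic residues among the 3: 1.

1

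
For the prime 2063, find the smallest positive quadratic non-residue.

5

(2/2063) = +1, so 2 is a residue.
(3/2063) = +1, so 3 is a residue.
(4/2063) = +1, so 4 is a residue.
(5/2063) = −1, so 5 is the smallest positive non-residue mod 2063.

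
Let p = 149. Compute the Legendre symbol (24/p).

Pull out 2^3: since 149 ≡ 5 (mod 8), (2/149) = -1, so (2/149)^3 = -1.
Reciprocity: 3 ≡ 3 and 149 ≡ 1 (mod 4), so (3/149) = +(149/3).
Reduce top mod 3: now compute (2/3).
Pull out 2: since 3 ≡ 3 (mod 8), (2/3) = -1.
Reached (1/3) = 1. Collecting the sign flips along the way, the symbol is +1.

1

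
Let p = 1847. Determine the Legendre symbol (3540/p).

-1

First reduce: 3540 ≡ 1693 (mod 1847).
Reciprocity: 1693 ≡ 1 and 1847 ≡ 3 (mod 4), so (1693/1847) = +(1847/1693).
Reduce top mod 1693: now compute (154/1693).
Pull out 2: since 1693 ≡ 5 (mod 8), (2/1693) = -1.
Reciprocity: 77 ≡ 1 and 1693 ≡ 1 (mod 4), so (77/1693) = +(1693/77).
Reduce top mod 77: now compute (76/77).
Pull out 2^2: since 77 ≡ 5 (mod 8), (2/77) = -1, so (2/77)^2 = +1.
Reciprocity: 19 ≡ 3 and 77 ≡ 1 (mod 4), so (19/77) = +(77/19).
Reduce top mod 19: now compute (1/19).
Reached (1/19) = 1. Collecting the sign flips along the way, the symbol is -1.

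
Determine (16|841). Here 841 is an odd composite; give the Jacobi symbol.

1

Pull out 2^4: since 841 ≡ 1 (mod 8), (2/841) = +1, so (2/841)^4 = +1.
Reached (1/841) = 1. Collecting the sign flips along the way, the symbol is +1.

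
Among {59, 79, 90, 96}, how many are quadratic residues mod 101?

(59/101) = -1 → non-residue.
(79/101) = +1 → QR.
(90/101) = -1 → non-residue.
(96/101) = +1 → QR.
Total quadratic residues among the 4: 2.

2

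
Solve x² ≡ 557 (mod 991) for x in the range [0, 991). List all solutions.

270, 721

Since 991 ≡ 3 (mod 4), a square root of 557 is 557^((991+1)/4) = 557^248 mod 991.
Repeated squaring: 557^2≡66, 557^4≡392, 557^8≡59, 557^16≡508, 557^32≡404, 557^64≡692, 557^128≡211 (mod 991).
557^248 = 557^(128+64+32+16+8) ≡ 721 (mod 991).
Check: 721² = 519841 ≡ 557 (mod 991). The two roots are 270 and 721.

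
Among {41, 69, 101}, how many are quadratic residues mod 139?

(41/139) = +1 → QR.
(69/139) = +1 → QR.
(101/139) = -1 → non-residue.
Total quadratic residues among the 3: 2.

2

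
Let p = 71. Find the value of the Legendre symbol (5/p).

1

Reciprocity: 5 ≡ 1 and 71 ≡ 3 (mod 4), so (5/71) = +(71/5).
Reduce top mod 5: now compute (1/5).
Reached (1/5) = 1. Collecting the sign flips along the way, the symbol is +1.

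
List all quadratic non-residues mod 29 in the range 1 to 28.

Square k = 1,…,14 (k and 29−k give the same square):
1²=1, 2²=4, 3²=9, 4²=16, 5²=25, 6²≡7, 7²≡20, 8²≡6, 9²≡23, 10²≡13, 11²≡5, 12²≡28, 13²≡24, 14²≡22 (mod 29).
The residues are {1, 4, 5, 6, 7, 9, 13, 16, 20, 22, 23, 24, 25, 28}; the non-residues are the remaining 14 nonzero classes.

2,3,8,10,11,12,14,15,17,18,19,21,26,27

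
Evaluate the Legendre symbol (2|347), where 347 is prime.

Euler's criterion: (2/347) ≡ 2^173 (mod 347).
2^2 ≡ 4 (mod 347)
2^4 ≡ 16 (mod 347)
2^8 ≡ 256 (mod 347)
2^16 ≡ 300 (mod 347)
2^32 ≡ 127 (mod 347)
2^64 ≡ 167 (mod 347)
2^128 ≡ 129 (mod 347)
2^173 = 2^(128+32+8+4+1) ≡ 346 (mod 347).
Result is 346 ≡ −1, so (2/347) = −1.

-1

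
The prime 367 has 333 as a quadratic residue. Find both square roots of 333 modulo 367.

Since 367 ≡ 3 (mod 4), a square root of 333 is 333^((367+1)/4) = 333^92 mod 367.
Repeated squaring: 333^2≡55, 333^4≡89, 333^8≡214, 333^16≡288, 333^32≡2, 333^64≡4 (mod 367).
333^92 = 333^(64+16+8+4) ≡ 264 (mod 367).
Check: 264² = 69696 ≡ 333 (mod 367). The two roots are 103 and 264.

103, 264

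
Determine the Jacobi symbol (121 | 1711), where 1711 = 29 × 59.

1

Reciprocity: 121 ≡ 1 and 1711 ≡ 3 (mod 4), so (121/1711) = +(1711/121).
Reduce top mod 121: now compute (17/121).
Reciprocity: 17 ≡ 1 and 121 ≡ 1 (mod 4), so (17/121) = +(121/17).
Reduce top mod 17: now compute (2/17).
Pull out 2: since 17 ≡ 1 (mod 8), (2/17) = +1.
Reached (1/17) = 1. Collecting the sign flips along the way, the symbol is +1.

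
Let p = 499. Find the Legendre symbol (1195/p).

First reduce: 1195 ≡ 197 (mod 499).
Reciprocity: 197 ≡ 1 and 499 ≡ 3 (mod 4), so (197/499) = +(499/197).
Reduce top mod 197: now compute (105/197).
Reciprocity: 105 ≡ 1 and 197 ≡ 1 (mod 4), so (105/197) = +(197/105).
Reduce top mod 105: now compute (92/105).
Pull out 2^2: since 105 ≡ 1 (mod 8), (2/105) = +1, so (2/105)^2 = +1.
Reciprocity: 23 ≡ 3 and 105 ≡ 1 (mod 4), so (23/105) = +(105/23).
Reduce top mod 23: now compute (13/23).
Reciprocity: 13 ≡ 1 and 23 ≡ 3 (mod 4), so (13/23) = +(23/13).
Reduce top mod 13: now compute (10/13).
Pull out 2: since 13 ≡ 5 (mod 8), (2/13) = -1.
Reciprocity: 5 ≡ 1 and 13 ≡ 1 (mod 4), so (5/13) = +(13/5).
Reduce top mod 5: now compute (3/5).
Reciprocity: 3 ≡ 3 and 5 ≡ 1 (mod 4), so (3/5) = +(5/3).
Reduce top mod 3: now compute (2/3).
Pull out 2: since 3 ≡ 3 (mod 8), (2/3) = -1.
Reached (1/3) = 1. Collecting the sign flips along the way, the symbol is +1.

1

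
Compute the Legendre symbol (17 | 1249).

Reciprocity: 17 ≡ 1 and 1249 ≡ 1 (mod 4), so (17/1249) = +(1249/17).
Reduce top mod 17: now compute (8/17).
Pull out 2^3: since 17 ≡ 1 (mod 8), (2/17) = +1, so (2/17)^3 = +1.
Reached (1/17) = 1. Collecting the sign flips along the way, the symbol is +1.

1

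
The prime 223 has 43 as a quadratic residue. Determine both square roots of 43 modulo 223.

Since 223 ≡ 3 (mod 4), a square root of 43 is 43^((223+1)/4) = 43^56 mod 223.
Repeated squaring: 43^2≡65, 43^4≡211, 43^8≡144, 43^16≡220, 43^32≡9 (mod 223).
43^56 = 43^(32+16+8) ≡ 126 (mod 223).
Check: 126² = 15876 ≡ 43 (mod 223). The two roots are 97 and 126.

97, 126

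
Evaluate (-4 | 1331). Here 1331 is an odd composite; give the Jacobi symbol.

First reduce: -4 ≡ 1327 (mod 1331).
Reciprocity: 1327 ≡ 3 and 1331 ≡ 3 (mod 4), so (1327/1331) = −(1331/1327).
Reduce top mod 1327: now compute (4/1327).
Pull out 2^2: since 1327 ≡ 7 (mod 8), (2/1327) = +1, so (2/1327)^2 = +1.
Reached (1/1327) = 1. Collecting the sign flips along the way, the symbol is -1.

-1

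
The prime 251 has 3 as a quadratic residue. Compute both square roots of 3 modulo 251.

Since 251 ≡ 3 (mod 4), a square root of 3 is 3^((251+1)/4) = 3^63 mod 251.
Repeated squaring: 3^2≡9, 3^4≡81, 3^8≡35, 3^16≡221, 3^32≡147 (mod 251).
3^63 = 3^(32+16+8+4+2+1) ≡ 175 (mod 251).
Check: 175² = 30625 ≡ 3 (mod 251). The two roots are 76 and 175.

76, 175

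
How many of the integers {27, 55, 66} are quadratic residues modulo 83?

1

(27/83) = +1 → QR.
(55/83) = -1 → non-residue.
(66/83) = -1 → non-residue.
Total quadratic residues among the 3: 1.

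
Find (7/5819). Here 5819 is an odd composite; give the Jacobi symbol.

Reciprocity: 7 ≡ 3 and 5819 ≡ 3 (mod 4), so (7/5819) = −(5819/7).
Reduce top mod 7: now compute (2/7).
Pull out 2: since 7 ≡ 7 (mod 8), (2/7) = +1.
Reached (1/7) = 1. Collecting the sign flips along the way, the symbol is -1.

-1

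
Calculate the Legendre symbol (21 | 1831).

1

Reciprocity: 21 ≡ 1 and 1831 ≡ 3 (mod 4), so (21/1831) = +(1831/21).
Reduce top mod 21: now compute (4/21).
Pull out 2^2: since 21 ≡ 5 (mod 8), (2/21) = -1, so (2/21)^2 = +1.
Reached (1/21) = 1. Collecting the sign flips along the way, the symbol is +1.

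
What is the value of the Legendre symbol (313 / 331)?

1

Reciprocity: 313 ≡ 1 and 331 ≡ 3 (mod 4), so (313/331) = +(331/313).
Reduce top mod 313: now compute (18/313).
Pull out 2: since 313 ≡ 1 (mod 8), (2/313) = +1.
Reciprocity: 9 ≡ 1 and 313 ≡ 1 (mod 4), so (9/313) = +(313/9).
Reduce top mod 9: now compute (7/9).
Reciprocity: 7 ≡ 3 and 9 ≡ 1 (mod 4), so (7/9) = +(9/7).
Reduce top mod 7: now compute (2/7).
Pull out 2: since 7 ≡ 7 (mod 8), (2/7) = +1.
Reached (1/7) = 1. Collecting the sign flips along the way, the symbol is +1.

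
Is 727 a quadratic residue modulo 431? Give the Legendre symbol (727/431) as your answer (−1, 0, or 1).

-1

First reduce: 727 ≡ 296 (mod 431).
Pull out 2^3: since 431 ≡ 7 (mod 8), (2/431) = +1, so (2/431)^3 = +1.
Reciprocity: 37 ≡ 1 and 431 ≡ 3 (mod 4), so (37/431) = +(431/37).
Reduce top mod 37: now compute (24/37).
Pull out 2^3: since 37 ≡ 5 (mod 8), (2/37) = -1, so (2/37)^3 = -1.
Reciprocity: 3 ≡ 3 and 37 ≡ 1 (mod 4), so (3/37) = +(37/3).
Reduce top mod 3: now compute (1/3).
Reached (1/3) = 1. Collecting the sign flips along the way, the symbol is -1.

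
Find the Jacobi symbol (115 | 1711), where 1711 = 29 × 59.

-1

Reciprocity: 115 ≡ 3 and 1711 ≡ 3 (mod 4), so (115/1711) = −(1711/115).
Reduce top mod 115: now compute (101/115).
Reciprocity: 101 ≡ 1 and 115 ≡ 3 (mod 4), so (101/115) = +(115/101).
Reduce top mod 101: now compute (14/101).
Pull out 2: since 101 ≡ 5 (mod 8), (2/101) = -1.
Reciprocity: 7 ≡ 3 and 101 ≡ 1 (mod 4), so (7/101) = +(101/7).
Reduce top mod 7: now compute (3/7).
Reciprocity: 3 ≡ 3 and 7 ≡ 3 (mod 4), so (3/7) = −(7/3).
Reduce top mod 3: now compute (1/3).
Reached (1/3) = 1. Collecting the sign flips along the way, the symbol is -1.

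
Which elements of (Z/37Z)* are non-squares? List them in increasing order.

2,5,6,8,13,14,15,17,18,19,20,22,23,24,29,31,32,35

Square k = 1,…,18 (k and 37−k give the same square):
1²=1, 2²=4, 3²=9, 4²=16, 5²=25, 6²=36, 7²≡12, 8²≡27, 9²≡7, 10²≡26, 11²≡10, 12²≡33, 13²≡21, 14²≡11, 15²≡3, 16²≡34, 17²≡30, 18²≡28 (mod 37).
The residues are {1, 3, 4, 7, 9, 10, 11, 12, 16, 21, 25, 26, 27, 28, 30, 33, 34, 36}; the non-residues are the remaining 18 nonzero classes.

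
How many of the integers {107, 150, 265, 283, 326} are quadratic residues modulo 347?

(107/347) = +1 → QR.
(150/347) = -1 → non-residue.
(265/347) = -1 → non-residue.
(283/347) = -1 → non-residue.
(326/347) = +1 → QR.
Total quadratic residues among the 5: 2.

2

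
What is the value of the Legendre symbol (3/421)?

1

Reciprocity: 3 ≡ 3 and 421 ≡ 1 (mod 4), so (3/421) = +(421/3).
Reduce top mod 3: now compute (1/3).
Reached (1/3) = 1. Collecting the sign flips along the way, the symbol is +1.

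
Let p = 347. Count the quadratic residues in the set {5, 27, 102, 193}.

2

(5/347) = -1 → non-residue.
(27/347) = +1 → QR.
(102/347) = +1 → QR.
(193/347) = -1 → non-residue.
Total quadratic residues among the 4: 2.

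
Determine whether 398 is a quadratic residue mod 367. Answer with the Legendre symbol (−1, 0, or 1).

Euler's criterion: (398/367) ≡ 31^183 (mod 367).
31^2 ≡ 227 (mod 367)
31^4 ≡ 149 (mod 367)
31^8 ≡ 181 (mod 367)
31^16 ≡ 98 (mod 367)
31^32 ≡ 62 (mod 367)
31^64 ≡ 174 (mod 367)
31^128 ≡ 182 (mod 367)
31^183 = 31^(128+32+16+4+2+1) ≡ 1 (mod 367).
Result is 1, so (398/367) = 1.

1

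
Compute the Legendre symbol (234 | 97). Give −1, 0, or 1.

Euler's criterion: (234/97) ≡ 40^48 (mod 97).
40^2 ≡ 48 (mod 97)
40^4 ≡ 73 (mod 97)
40^8 ≡ 91 (mod 97)
40^16 ≡ 36 (mod 97)
40^32 ≡ 35 (mod 97)
40^48 = 40^(32+16) ≡ 96 (mod 97).
Result is 96 ≡ −1, so (234/97) = −1.

-1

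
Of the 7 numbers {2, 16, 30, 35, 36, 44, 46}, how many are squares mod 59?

4

(2/59) = -1 → non-residue.
(16/59) = +1 → QR.
(30/59) = -1 → non-residue.
(35/59) = +1 → QR.
(36/59) = +1 → QR.
(44/59) = -1 → non-residue.
(46/59) = +1 → QR.
Total quadratic residues among the 7: 4.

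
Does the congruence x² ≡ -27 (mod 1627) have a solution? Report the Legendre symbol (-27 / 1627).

First reduce: -27 ≡ 1600 (mod 1627).
Pull out 2^6: since 1627 ≡ 3 (mod 8), (2/1627) = -1, so (2/1627)^6 = +1.
Reciprocity: 25 ≡ 1 and 1627 ≡ 3 (mod 4), so (25/1627) = +(1627/25).
Reduce top mod 25: now compute (2/25).
Pull out 2: since 25 ≡ 1 (mod 8), (2/25) = +1.
Reached (1/25) = 1. Collecting the sign flips along the way, the symbol is +1.

1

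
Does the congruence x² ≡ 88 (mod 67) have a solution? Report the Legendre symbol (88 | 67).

1

Euler's criterion: (88/67) ≡ 21^33 (mod 67).
21^2 ≡ 39 (mod 67)
21^4 ≡ 47 (mod 67)
21^8 ≡ 65 (mod 67)
21^16 ≡ 4 (mod 67)
21^32 ≡ 16 (mod 67)
21^33 = 21^(32+1) ≡ 1 (mod 67).
Result is 1, so (88/67) = 1.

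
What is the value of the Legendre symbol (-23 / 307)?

First reduce: -23 ≡ 284 (mod 307).
Pull out 2^2: since 307 ≡ 3 (mod 8), (2/307) = -1, so (2/307)^2 = +1.
Reciprocity: 71 ≡ 3 and 307 ≡ 3 (mod 4), so (71/307) = −(307/71).
Reduce top mod 71: now compute (23/71).
Reciprocity: 23 ≡ 3 and 71 ≡ 3 (mod 4), so (23/71) = −(71/23).
Reduce top mod 23: now compute (2/23).
Pull out 2: since 23 ≡ 7 (mod 8), (2/23) = +1.
Reached (1/23) = 1. Collecting the sign flips along the way, the symbol is +1.

1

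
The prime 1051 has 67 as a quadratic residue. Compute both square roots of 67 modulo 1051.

Since 1051 ≡ 3 (mod 4), a square root of 67 is 67^((1051+1)/4) = 67^263 mod 1051.
Repeated squaring: 67^2≡285, 67^4≡298, 67^8≡520, 67^16≡293, 67^32≡718, 67^64≡534, 67^128≡335, 67^256≡819 (mod 1051).
67^263 = 67^(256+4+2+1) ≡ 772 (mod 1051).
Check: 772² = 595984 ≡ 67 (mod 1051). The two roots are 279 and 772.

279, 772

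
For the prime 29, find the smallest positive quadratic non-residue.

(2/29) = −1, so 2 is the smallest positive non-residue mod 29.

2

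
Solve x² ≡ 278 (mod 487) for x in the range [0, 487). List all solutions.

Since 487 ≡ 3 (mod 4), a square root of 278 is 278^((487+1)/4) = 278^122 mod 487.
Repeated squaring: 278^2≡338, 278^4≡286, 278^8≡467, 278^16≡400, 278^32≡264, 278^64≡55 (mod 487).
278^122 = 278^(64+32+16+8+2) ≡ 256 (mod 487).
Check: 256² = 65536 ≡ 278 (mod 487). The two roots are 231 and 256.

231, 256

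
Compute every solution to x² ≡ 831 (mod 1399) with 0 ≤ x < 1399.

Since 1399 ≡ 3 (mod 4), a square root of 831 is 831^((1399+1)/4) = 831^350 mod 1399.
Repeated squaring: 831^2≡854, 831^4≡437, 831^8≡705, 831^16≡380, 831^32≡303, 831^64≡874, 831^128≡22, 831^256≡484 (mod 1399).
831^350 = 831^(256+64+16+8+4+2) ≡ 459 (mod 1399).
Check: 459² = 210681 ≡ 831 (mod 1399). The two roots are 459 and 940.

459, 940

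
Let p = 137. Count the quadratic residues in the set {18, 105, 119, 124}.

3

(18/137) = +1 → QR.
(105/137) = +1 → QR.
(119/137) = +1 → QR.
(124/137) = -1 → non-residue.
Total quadratic residues among the 4: 3.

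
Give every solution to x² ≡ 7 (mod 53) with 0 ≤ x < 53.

22, 31

53 ≡ 1 (mod 4), so we find a root by search.
Trying successive values, 22² = 484 ≡ 7 (mod 53). The other root is 53 − 22 = 31.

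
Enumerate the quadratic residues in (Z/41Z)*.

Square k = 1,…,20 (k and 41−k give the same square):
1²=1, 2²=4, 3²=9, 4²=16, 5²=25, 6²=36, 7²≡8, 8²≡23, 9²≡40, 10²≡18, 11²≡39, 12²≡21, 13²≡5, 14²≡32, 15²≡20, 16²≡10, 17²≡2, 18²≡37, 19²≡33, 20²≡31 (mod 41).
So the quadratic residues mod 41 are {1, 2, 4, 5, 8, 9, 10, 16, 18, 20, 21, 23, 25, 31, 32, 33, 36, 37, 39, 40}.

1 2 4 5 8 9 10 16 18 20 21 23 25 31 32 33 36 37 39 40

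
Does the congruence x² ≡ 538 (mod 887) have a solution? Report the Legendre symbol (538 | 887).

1

Euler's criterion: (538/887) ≡ 538^443 (mod 887).
538^2 ≡ 282 (mod 887)
538^4 ≡ 581 (mod 887)
538^8 ≡ 501 (mod 887)
538^16 ≡ 867 (mod 887)
538^32 ≡ 400 (mod 887)
538^64 ≡ 340 (mod 887)
538^128 ≡ 290 (mod 887)
538^256 ≡ 722 (mod 887)
538^443 = 538^(256+128+32+16+8+2+1) ≡ 1 (mod 887).
Result is 1, so (538/887) = 1.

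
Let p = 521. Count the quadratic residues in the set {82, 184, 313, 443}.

1

(82/521) = -1 → non-residue.
(184/521) = -1 → non-residue.
(313/521) = +1 → QR.
(443/521) = -1 → non-residue.
Total quadratic residues among the 4: 1.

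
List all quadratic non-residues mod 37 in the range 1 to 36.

Square k = 1,…,18 (k and 37−k give the same square):
1²=1, 2²=4, 3²=9, 4²=16, 5²=25, 6²=36, 7²≡12, 8²≡27, 9²≡7, 10²≡26, 11²≡10, 12²≡33, 13²≡21, 14²≡11, 15²≡3, 16²≡34, 17²≡30, 18²≡28 (mod 37).
The residues are {1, 3, 4, 7, 9, 10, 11, 12, 16, 21, 25, 26, 27, 28, 30, 33, 34, 36}; the non-residues are the remaining 18 nonzero classes.

2 5 6 8 13 14 15 17 18 19 20 22 23 24 29 31 32 35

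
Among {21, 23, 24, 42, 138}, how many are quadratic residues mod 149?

2

(21/149) = -1 → non-residue.
(23/149) = -1 → non-residue.
(24/149) = +1 → QR.
(42/149) = +1 → QR.
(138/149) = -1 → non-residue.
Total quadratic residues among the 5: 2.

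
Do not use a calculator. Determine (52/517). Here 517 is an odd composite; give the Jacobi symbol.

1

Pull out 2^2: since 517 ≡ 5 (mod 8), (2/517) = -1, so (2/517)^2 = +1.
Reciprocity: 13 ≡ 1 and 517 ≡ 1 (mod 4), so (13/517) = +(517/13).
Reduce top mod 13: now compute (10/13).
Pull out 2: since 13 ≡ 5 (mod 8), (2/13) = -1.
Reciprocity: 5 ≡ 1 and 13 ≡ 1 (mod 4), so (5/13) = +(13/5).
Reduce top mod 5: now compute (3/5).
Reciprocity: 3 ≡ 3 and 5 ≡ 1 (mod 4), so (3/5) = +(5/3).
Reduce top mod 3: now compute (2/3).
Pull out 2: since 3 ≡ 3 (mod 8), (2/3) = -1.
Reached (1/3) = 1. Collecting the sign flips along the way, the symbol is +1.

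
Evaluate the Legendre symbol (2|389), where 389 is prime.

Euler's criterion: (2/389) ≡ 2^194 (mod 389).
2^2 ≡ 4 (mod 389)
2^4 ≡ 16 (mod 389)
2^8 ≡ 256 (mod 389)
2^16 ≡ 184 (mod 389)
2^32 ≡ 13 (mod 389)
2^64 ≡ 169 (mod 389)
2^128 ≡ 164 (mod 389)
2^194 = 2^(128+64+2) ≡ 388 (mod 389).
Result is 388 ≡ −1, so (2/389) = −1.

-1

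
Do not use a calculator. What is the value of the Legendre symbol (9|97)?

Reciprocity: 9 ≡ 1 and 97 ≡ 1 (mod 4), so (9/97) = +(97/9).
Reduce top mod 9: now compute (7/9).
Reciprocity: 7 ≡ 3 and 9 ≡ 1 (mod 4), so (7/9) = +(9/7).
Reduce top mod 7: now compute (2/7).
Pull out 2: since 7 ≡ 7 (mod 8), (2/7) = +1.
Reached (1/7) = 1. Collecting the sign flips along the way, the symbol is +1.

1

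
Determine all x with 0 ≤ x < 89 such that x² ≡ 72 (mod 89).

28, 61

89 ≡ 1 (mod 4), so we find a root by search.
Trying successive values, 28² = 784 ≡ 72 (mod 89). The other root is 89 − 28 = 61.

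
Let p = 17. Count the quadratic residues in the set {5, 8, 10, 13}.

2

(5/17) = -1 → non-residue.
(8/17) = +1 → QR.
(10/17) = -1 → non-residue.
(13/17) = +1 → QR.
Total quadratic residues among the 4: 2.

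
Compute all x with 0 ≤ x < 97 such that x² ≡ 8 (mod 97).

97 ≡ 1 (mod 4), so we find a root by search.
Trying successive values, 28² = 784 ≡ 8 (mod 97). The other root is 97 − 28 = 69.

28, 69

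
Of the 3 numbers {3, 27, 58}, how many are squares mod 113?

0

(3/113) = -1 → non-residue.
(27/113) = -1 → non-residue.
(58/113) = -1 → non-residue.
Total quadratic residues among the 3: 0.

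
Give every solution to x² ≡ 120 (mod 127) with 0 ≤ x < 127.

Since 127 ≡ 3 (mod 4), a square root of 120 is 120^((127+1)/4) = 120^32 mod 127.
Repeated squaring: 120^2≡49, 120^4≡115, 120^8≡17, 120^16≡35, 120^32≡82 (mod 127).
120^32 = 120^(32) ≡ 82 (mod 127).
Check: 82² = 6724 ≡ 120 (mod 127). The two roots are 45 and 82.

45, 82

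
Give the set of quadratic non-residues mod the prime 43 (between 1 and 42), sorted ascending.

2,3,5,7,8,12,18,19,20,22,26,27,28,29,30,32,33,34,37,39,42

Square k = 1,…,21 (k and 43−k give the same square):
1²=1, 2²=4, 3²=9, 4²=16, 5²=25, 6²=36, 7²≡6, 8²≡21, 9²≡38, 10²≡14, 11²≡35, 12²≡15, 13²≡40, 14²≡24, 15²≡10, 16²≡41, 17²≡31, 18²≡23, 19²≡17, 20²≡13, 21²≡11 (mod 43).
The residues are {1, 4, 6, 9, 10, 11, 13, 14, 15, 16, 17, 21, 23, 24, 25, 31, 35, 36, 38, 40, 41}; the non-residues are the remaining 21 nonzero classes.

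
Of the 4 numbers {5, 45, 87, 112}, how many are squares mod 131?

3

(5/131) = +1 → QR.
(45/131) = +1 → QR.
(87/131) = -1 → non-residue.
(112/131) = +1 → QR.
Total quadratic residues among the 4: 3.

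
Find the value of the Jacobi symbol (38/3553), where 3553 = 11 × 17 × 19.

Pull out 2: since 3553 ≡ 1 (mod 8), (2/3553) = +1.
Reciprocity: 19 ≡ 3 and 3553 ≡ 1 (mod 4), so (19/3553) = +(3553/19).
Reduce top mod 19: now compute (0/19).
Top reduces to 0: gcd > 1, so the symbol is 0.

0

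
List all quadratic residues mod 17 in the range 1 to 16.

Square k = 1,…,8 (k and 17−k give the same square):
1²=1, 2²=4, 3²=9, 4²=16, 5²≡8, 6²≡2, 7²≡15, 8²≡13 (mod 17).
So the quadratic residues mod 17 are {1, 2, 4, 8, 9, 13, 15, 16}.

1,2,4,8,9,13,15,16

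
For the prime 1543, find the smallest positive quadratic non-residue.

3

(2/1543) = +1, so 2 is a residue.
(3/1543) = −1, so 3 is the smallest positive non-residue mod 1543.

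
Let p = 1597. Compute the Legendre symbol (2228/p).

First reduce: 2228 ≡ 631 (mod 1597).
Reciprocity: 631 ≡ 3 and 1597 ≡ 1 (mod 4), so (631/1597) = +(1597/631).
Reduce top mod 631: now compute (335/631).
Reciprocity: 335 ≡ 3 and 631 ≡ 3 (mod 4), so (335/631) = −(631/335).
Reduce top mod 335: now compute (296/335).
Pull out 2^3: since 335 ≡ 7 (mod 8), (2/335) = +1, so (2/335)^3 = +1.
Reciprocity: 37 ≡ 1 and 335 ≡ 3 (mod 4), so (37/335) = +(335/37).
Reduce top mod 37: now compute (2/37).
Pull out 2: since 37 ≡ 5 (mod 8), (2/37) = -1.
Reached (1/37) = 1. Collecting the sign flips along the way, the symbol is +1.

1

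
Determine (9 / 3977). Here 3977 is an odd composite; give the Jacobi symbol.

1

Reciprocity: 9 ≡ 1 and 3977 ≡ 1 (mod 4), so (9/3977) = +(3977/9).
Reduce top mod 9: now compute (8/9).
Pull out 2^3: since 9 ≡ 1 (mod 8), (2/9) = +1, so (2/9)^3 = +1.
Reached (1/9) = 1. Collecting the sign flips along the way, the symbol is +1.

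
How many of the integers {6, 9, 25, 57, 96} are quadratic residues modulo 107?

(6/107) = -1 → non-residue.
(9/107) = +1 → QR.
(25/107) = +1 → QR.
(57/107) = +1 → QR.
(96/107) = -1 → non-residue.
Total quadratic residues among the 5: 3.

3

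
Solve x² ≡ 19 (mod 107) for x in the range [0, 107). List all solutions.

Since 107 ≡ 3 (mod 4), a square root of 19 is 19^((107+1)/4) = 19^27 mod 107.
Repeated squaring: 19^2≡40, 19^4≡102, 19^8≡25, 19^16≡90 (mod 107).
19^27 = 19^(16+8+2+1) ≡ 33 (mod 107).
Check: 33² = 1089 ≡ 19 (mod 107). The two roots are 33 and 74.

33, 74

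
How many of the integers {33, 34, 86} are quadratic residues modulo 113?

(33/113) = -1 → non-residue.
(34/113) = -1 → non-residue.
(86/113) = -1 → non-residue.
Total quadratic residues among the 3: 0.

0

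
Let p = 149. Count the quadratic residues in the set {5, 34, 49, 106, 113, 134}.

3

(5/149) = +1 → QR.
(34/149) = -1 → non-residue.
(49/149) = +1 → QR.
(106/149) = -1 → non-residue.
(113/149) = +1 → QR.
(134/149) = -1 → non-residue.
Total quadratic residues among the 6: 3.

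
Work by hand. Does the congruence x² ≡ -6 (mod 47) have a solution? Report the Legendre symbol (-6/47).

First reduce: -6 ≡ 41 (mod 47).
Reciprocity: 41 ≡ 1 and 47 ≡ 3 (mod 4), so (41/47) = +(47/41).
Reduce top mod 41: now compute (6/41).
Pull out 2: since 41 ≡ 1 (mod 8), (2/41) = +1.
Reciprocity: 3 ≡ 3 and 41 ≡ 1 (mod 4), so (3/41) = +(41/3).
Reduce top mod 3: now compute (2/3).
Pull out 2: since 3 ≡ 3 (mod 8), (2/3) = -1.
Reached (1/3) = 1. Collecting the sign flips along the way, the symbol is -1.

-1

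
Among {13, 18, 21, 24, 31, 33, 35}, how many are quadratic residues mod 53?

(13/53) = +1 → QR.
(18/53) = -1 → non-residue.
(21/53) = -1 → non-residue.
(24/53) = +1 → QR.
(31/53) = -1 → non-residue.
(33/53) = -1 → non-residue.
(35/53) = -1 → non-residue.
Total quadratic residues among the 7: 2.

2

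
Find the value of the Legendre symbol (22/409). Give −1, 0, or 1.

Pull out 2: since 409 ≡ 1 (mod 8), (2/409) = +1.
Reciprocity: 11 ≡ 3 and 409 ≡ 1 (mod 4), so (11/409) = +(409/11).
Reduce top mod 11: now compute (2/11).
Pull out 2: since 11 ≡ 3 (mod 8), (2/11) = -1.
Reached (1/11) = 1. Collecting the sign flips along the way, the symbol is -1.

-1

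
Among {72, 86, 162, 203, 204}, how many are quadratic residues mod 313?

(72/313) = +1 → QR.
(86/313) = -1 → non-residue.
(162/313) = +1 → QR.
(203/313) = -1 → non-residue.
(204/313) = -1 → non-residue.
Total quadratic residues among the 5: 2.

2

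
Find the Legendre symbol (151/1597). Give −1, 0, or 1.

Reciprocity: 151 ≡ 3 and 1597 ≡ 1 (mod 4), so (151/1597) = +(1597/151).
Reduce top mod 151: now compute (87/151).
Reciprocity: 87 ≡ 3 and 151 ≡ 3 (mod 4), so (87/151) = −(151/87).
Reduce top mod 87: now compute (64/87).
Pull out 2^6: since 87 ≡ 7 (mod 8), (2/87) = +1, so (2/87)^6 = +1.
Reached (1/87) = 1. Collecting the sign flips along the way, the symbol is -1.

-1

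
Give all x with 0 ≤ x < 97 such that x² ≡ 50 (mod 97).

97 ≡ 1 (mod 4), so we find a root by search.
Trying successive values, 27² = 729 ≡ 50 (mod 97). The other root is 97 − 27 = 70.

27, 70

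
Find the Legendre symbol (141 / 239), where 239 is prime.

-1

Euler's criterion: (141/239) ≡ 141^119 (mod 239).
141^2 ≡ 44 (mod 239)
141^4 ≡ 24 (mod 239)
141^8 ≡ 98 (mod 239)
141^16 ≡ 44 (mod 239)
141^32 ≡ 24 (mod 239)
141^64 ≡ 98 (mod 239)
141^119 = 141^(64+32+16+4+2+1) ≡ 238 (mod 239).
Result is 238 ≡ −1, so (141/239) = −1.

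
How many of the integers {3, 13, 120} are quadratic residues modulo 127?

(3/127) = -1 → non-residue.
(13/127) = +1 → QR.
(120/127) = +1 → QR.
Total quadratic residues among the 3: 2.

2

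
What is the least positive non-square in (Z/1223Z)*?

(2/1223) = +1, so 2 is a residue.
(3/1223) = +1, so 3 is a residue.
(4/1223) = +1, so 4 is a residue.
(5/1223) = −1, so 5 is the smallest positive non-residue mod 1223.

5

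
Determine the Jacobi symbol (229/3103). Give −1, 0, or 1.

Reciprocity: 229 ≡ 1 and 3103 ≡ 3 (mod 4), so (229/3103) = +(3103/229).
Reduce top mod 229: now compute (126/229).
Pull out 2: since 229 ≡ 5 (mod 8), (2/229) = -1.
Reciprocity: 63 ≡ 3 and 229 ≡ 1 (mod 4), so (63/229) = +(229/63).
Reduce top mod 63: now compute (40/63).
Pull out 2^3: since 63 ≡ 7 (mod 8), (2/63) = +1, so (2/63)^3 = +1.
Reciprocity: 5 ≡ 1 and 63 ≡ 3 (mod 4), so (5/63) = +(63/5).
Reduce top mod 5: now compute (3/5).
Reciprocity: 3 ≡ 3 and 5 ≡ 1 (mod 4), so (3/5) = +(5/3).
Reduce top mod 3: now compute (2/3).
Pull out 2: since 3 ≡ 3 (mod 8), (2/3) = -1.
Reached (1/3) = 1. Collecting the sign flips along the way, the symbol is +1.

1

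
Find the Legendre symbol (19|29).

Euler's criterion: (19/29) ≡ 19^14 (mod 29).
19^2 ≡ 13 (mod 29)
19^4 ≡ 24 (mod 29)
19^8 ≡ 25 (mod 29)
19^14 = 19^(8+4+2) ≡ 28 (mod 29).
Result is 28 ≡ −1, so (19/29) = −1.

-1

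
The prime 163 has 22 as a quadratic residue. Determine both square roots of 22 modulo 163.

48, 115

Since 163 ≡ 3 (mod 4), a square root of 22 is 22^((163+1)/4) = 22^41 mod 163.
Repeated squaring: 22^2≡158, 22^4≡25, 22^8≡136, 22^16≡77, 22^32≡61 (mod 163).
22^41 = 22^(32+8+1) ≡ 115 (mod 163).
Check: 115² = 13225 ≡ 22 (mod 163). The two roots are 48 and 115.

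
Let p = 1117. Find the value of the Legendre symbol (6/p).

-1

Pull out 2: since 1117 ≡ 5 (mod 8), (2/1117) = -1.
Reciprocity: 3 ≡ 3 and 1117 ≡ 1 (mod 4), so (3/1117) = +(1117/3).
Reduce top mod 3: now compute (1/3).
Reached (1/3) = 1. Collecting the sign flips along the way, the symbol is -1.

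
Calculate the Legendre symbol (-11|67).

First reduce: -11 ≡ 56 (mod 67).
Pull out 2^3: since 67 ≡ 3 (mod 8), (2/67) = -1, so (2/67)^3 = -1.
Reciprocity: 7 ≡ 3 and 67 ≡ 3 (mod 4), so (7/67) = −(67/7).
Reduce top mod 7: now compute (4/7).
Pull out 2^2: since 7 ≡ 7 (mod 8), (2/7) = +1, so (2/7)^2 = +1.
Reached (1/7) = 1. Collecting the sign flips along the way, the symbol is +1.

1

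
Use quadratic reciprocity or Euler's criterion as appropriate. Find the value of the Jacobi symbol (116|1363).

0

Pull out 2^2: since 1363 ≡ 3 (mod 8), (2/1363) = -1, so (2/1363)^2 = +1.
Reciprocity: 29 ≡ 1 and 1363 ≡ 3 (mod 4), so (29/1363) = +(1363/29).
Reduce top mod 29: now compute (0/29).
Top reduces to 0: gcd > 1, so the symbol is 0.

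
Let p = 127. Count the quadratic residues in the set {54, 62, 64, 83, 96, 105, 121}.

3

(54/127) = -1 → non-residue.
(62/127) = +1 → QR.
(64/127) = +1 → QR.
(83/127) = -1 → non-residue.
(96/127) = -1 → non-residue.
(105/127) = -1 → non-residue.
(121/127) = +1 → QR.
Total quadratic residues among the 7: 3.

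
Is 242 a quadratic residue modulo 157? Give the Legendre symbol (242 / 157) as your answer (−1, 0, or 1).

-1

First reduce: 242 ≡ 85 (mod 157).
Reciprocity: 85 ≡ 1 and 157 ≡ 1 (mod 4), so (85/157) = +(157/85).
Reduce top mod 85: now compute (72/85).
Pull out 2^3: since 85 ≡ 5 (mod 8), (2/85) = -1, so (2/85)^3 = -1.
Reciprocity: 9 ≡ 1 and 85 ≡ 1 (mod 4), so (9/85) = +(85/9).
Reduce top mod 9: now compute (4/9).
Pull out 2^2: since 9 ≡ 1 (mod 8), (2/9) = +1, so (2/9)^2 = +1.
Reached (1/9) = 1. Collecting the sign flips along the way, the symbol is -1.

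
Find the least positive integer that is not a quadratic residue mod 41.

(2/41) = +1, so 2 is a residue.
(3/41) = −1, so 3 is the smallest positive non-residue mod 41.

3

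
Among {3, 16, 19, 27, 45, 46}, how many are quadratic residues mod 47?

3

(3/47) = +1 → QR.
(16/47) = +1 → QR.
(19/47) = -1 → non-residue.
(27/47) = +1 → QR.
(45/47) = -1 → non-residue.
(46/47) = -1 → non-residue.
Total quadratic residues among the 6: 3.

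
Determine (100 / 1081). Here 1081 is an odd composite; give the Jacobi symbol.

1

Pull out 2^2: since 1081 ≡ 1 (mod 8), (2/1081) = +1, so (2/1081)^2 = +1.
Reciprocity: 25 ≡ 1 and 1081 ≡ 1 (mod 4), so (25/1081) = +(1081/25).
Reduce top mod 25: now compute (6/25).
Pull out 2: since 25 ≡ 1 (mod 8), (2/25) = +1.
Reciprocity: 3 ≡ 3 and 25 ≡ 1 (mod 4), so (3/25) = +(25/3).
Reduce top mod 3: now compute (1/3).
Reached (1/3) = 1. Collecting the sign flips along the way, the symbol is +1.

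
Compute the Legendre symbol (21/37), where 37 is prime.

1

Euler's criterion: (21/37) ≡ 21^18 (mod 37).
21^2 ≡ 34 (mod 37)
21^4 ≡ 9 (mod 37)
21^8 ≡ 7 (mod 37)
21^16 ≡ 12 (mod 37)
21^18 = 21^(16+2) ≡ 1 (mod 37).
Result is 1, so (21/37) = 1.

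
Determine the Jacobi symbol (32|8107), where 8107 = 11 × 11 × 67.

-1

Pull out 2^5: since 8107 ≡ 3 (mod 8), (2/8107) = -1, so (2/8107)^5 = -1.
Reached (1/8107) = 1. Collecting the sign flips along the way, the symbol is -1.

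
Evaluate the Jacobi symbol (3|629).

Reciprocity: 3 ≡ 3 and 629 ≡ 1 (mod 4), so (3/629) = +(629/3).
Reduce top mod 3: now compute (2/3).
Pull out 2: since 3 ≡ 3 (mod 8), (2/3) = -1.
Reached (1/3) = 1. Collecting the sign flips along the way, the symbol is -1.

-1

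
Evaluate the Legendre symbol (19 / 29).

-1

Reciprocity: 19 ≡ 3 and 29 ≡ 1 (mod 4), so (19/29) = +(29/19).
Reduce top mod 19: now compute (10/19).
Pull out 2: since 19 ≡ 3 (mod 8), (2/19) = -1.
Reciprocity: 5 ≡ 1 and 19 ≡ 3 (mod 4), so (5/19) = +(19/5).
Reduce top mod 5: now compute (4/5).
Pull out 2^2: since 5 ≡ 5 (mod 8), (2/5) = -1, so (2/5)^2 = +1.
Reached (1/5) = 1. Collecting the sign flips along the way, the symbol is -1.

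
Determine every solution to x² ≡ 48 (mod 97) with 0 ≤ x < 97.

97 ≡ 1 (mod 4), so we find a root by search.
Trying successive values, 40² = 1600 ≡ 48 (mod 97). The other root is 97 − 40 = 57.

40, 57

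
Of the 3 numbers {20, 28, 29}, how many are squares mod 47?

1

(20/47) = -1 → non-residue.
(28/47) = +1 → QR.
(29/47) = -1 → non-residue.
Total quadratic residues among the 3: 1.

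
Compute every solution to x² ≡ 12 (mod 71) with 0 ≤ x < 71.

15, 56

Since 71 ≡ 3 (mod 4), a square root of 12 is 12^((71+1)/4) = 12^18 mod 71.
Repeated squaring: 12^2≡2, 12^4≡4, 12^8≡16, 12^16≡43 (mod 71).
12^18 = 12^(16+2) ≡ 15 (mod 71).
Check: 15² = 225 ≡ 12 (mod 71). The two roots are 15 and 56.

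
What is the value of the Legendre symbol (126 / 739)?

1

Pull out 2: since 739 ≡ 3 (mod 8), (2/739) = -1.
Reciprocity: 63 ≡ 3 and 739 ≡ 3 (mod 4), so (63/739) = −(739/63).
Reduce top mod 63: now compute (46/63).
Pull out 2: since 63 ≡ 7 (mod 8), (2/63) = +1.
Reciprocity: 23 ≡ 3 and 63 ≡ 3 (mod 4), so (23/63) = −(63/23).
Reduce top mod 23: now compute (17/23).
Reciprocity: 17 ≡ 1 and 23 ≡ 3 (mod 4), so (17/23) = +(23/17).
Reduce top mod 17: now compute (6/17).
Pull out 2: since 17 ≡ 1 (mod 8), (2/17) = +1.
Reciprocity: 3 ≡ 3 and 17 ≡ 1 (mod 4), so (3/17) = +(17/3).
Reduce top mod 3: now compute (2/3).
Pull out 2: since 3 ≡ 3 (mod 8), (2/3) = -1.
Reached (1/3) = 1. Collecting the sign flips along the way, the symbol is +1.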